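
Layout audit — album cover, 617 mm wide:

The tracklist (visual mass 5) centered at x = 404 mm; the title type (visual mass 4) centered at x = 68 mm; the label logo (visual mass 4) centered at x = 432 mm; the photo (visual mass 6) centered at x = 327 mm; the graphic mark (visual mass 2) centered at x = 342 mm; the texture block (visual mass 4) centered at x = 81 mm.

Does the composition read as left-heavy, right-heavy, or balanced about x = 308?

Total weight = 5 + 4 + 4 + 6 + 2 + 4 = 25.
x: moment 6990 / weight 25 ≈ 279.60
279.6 lies left of the midline 308, so the layout is left-heavy.

left-heavy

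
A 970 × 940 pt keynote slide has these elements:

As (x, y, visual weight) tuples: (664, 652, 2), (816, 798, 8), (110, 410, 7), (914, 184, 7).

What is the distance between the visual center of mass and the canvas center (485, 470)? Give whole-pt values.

≈ 143 pt

Weights sum to 2 + 8 + 7 + 7 = 24.
x-moment: 2·664 + 8·816 + 7·110 + 7·914 = 15024; centroid 15024/24 ≈ 626.00.
y-moment: 2·652 + 8·798 + 7·410 + 7·184 = 11846; centroid 11846/24 ≈ 493.58.
Offset from (485, 470): Δx ≈ 141.00, Δy ≈ 23.58; distance = √(Δx² + Δy²) ≈ 142.96.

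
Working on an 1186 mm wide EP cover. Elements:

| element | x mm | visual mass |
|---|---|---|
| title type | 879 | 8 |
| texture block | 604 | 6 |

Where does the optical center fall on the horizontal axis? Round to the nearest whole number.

x ≈ 761

Total weight = 8 + 6 = 14.
x: (8·879 + 6·604) / 14 = 10656 / 14 ≈ 761.14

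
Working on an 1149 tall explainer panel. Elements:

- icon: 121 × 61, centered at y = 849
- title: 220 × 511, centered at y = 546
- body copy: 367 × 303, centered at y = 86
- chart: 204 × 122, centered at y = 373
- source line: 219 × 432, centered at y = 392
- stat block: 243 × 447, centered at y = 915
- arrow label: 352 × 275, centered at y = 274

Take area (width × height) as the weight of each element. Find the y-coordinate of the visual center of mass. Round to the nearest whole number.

y ≈ 449

Areas: icon 121·61 = 7381, title 220·511 = 112420, body copy 367·303 = 111201, chart 204·122 = 24888, source line 219·432 = 94608, stat block 243·447 = 108621, arrow label 352·275 = 96800. Total weight = 555919.
Σw·y = 7381·849 + 112420·546 + 111201·86 + 24888·373 + 94608·392 + 108621·915 + 96800·274 = 249492050, so ȳ = 249492050/555919 ≈ 448.79.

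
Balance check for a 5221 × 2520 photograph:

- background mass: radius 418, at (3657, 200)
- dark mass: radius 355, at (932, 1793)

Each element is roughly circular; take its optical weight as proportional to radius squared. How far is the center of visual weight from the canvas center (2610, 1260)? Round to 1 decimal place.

≈ 403.8

Weights ∝ r²: background mass 418² = 174724, dark mass 355² = 126025; Σw = 300749.
Σw·x = 174724·3657 + 126025·932 = 756420968, so x̄ = 756420968/300749 ≈ 2515.12.
Σw·y = 174724·200 + 126025·1793 = 260907625, so ȳ = 260907625/300749 ≈ 867.53.
From (2610, 1260): dx = -94.88, dy = -392.47, so the distance is √(dx²+dy²) ≈ 403.78.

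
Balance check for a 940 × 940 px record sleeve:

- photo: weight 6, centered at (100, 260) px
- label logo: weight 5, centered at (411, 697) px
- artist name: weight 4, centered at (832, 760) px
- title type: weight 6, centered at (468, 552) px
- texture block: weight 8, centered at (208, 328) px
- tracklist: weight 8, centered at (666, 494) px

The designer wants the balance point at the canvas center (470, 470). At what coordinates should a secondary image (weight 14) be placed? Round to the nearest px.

After adding the secondary image, total weight = 6 + 5 + 4 + 6 + 8 + 8 + 14 = 51.
Along x: (15783 + 14·x) / 51 = 470 (existing moment 6·100 + 5·411 + 4·832 + 6·468 + 8·208 + 8·666 = 15783) ⇒ x = (23970 − 15783) / 14 ≈ 584.79.
Along y: (17973 + 14·y) / 51 = 470 (existing moment 6·260 + 5·697 + 4·760 + 6·552 + 8·328 + 8·494 = 17973) ⇒ y = (23970 − 17973) / 14 ≈ 428.36.

(585, 428)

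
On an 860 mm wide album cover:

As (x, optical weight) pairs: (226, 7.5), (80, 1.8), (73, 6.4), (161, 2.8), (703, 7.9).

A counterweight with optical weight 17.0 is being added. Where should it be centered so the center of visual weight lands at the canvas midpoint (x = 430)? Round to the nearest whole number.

x ≈ 609

With the counterweight, Σw becomes 7.5 + 1.8 + 6.4 + 2.8 + 7.9 + 17.0 = 43.4.
x: need Σw·x = 43.4·430 = 18662.0. Existing = 7.5·226 + 1.8·80 + 6.4·73 + 2.8·161 + 7.9·703 = 8310.7. Remainder 10351.3 / 17.0 ≈ 608.90.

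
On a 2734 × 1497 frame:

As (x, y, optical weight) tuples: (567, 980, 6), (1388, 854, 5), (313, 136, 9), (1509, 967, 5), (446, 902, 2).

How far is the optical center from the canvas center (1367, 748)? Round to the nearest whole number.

Total weight = 6 + 5 + 9 + 5 + 2 = 27.
x: (6·567 + 5·1388 + 9·313 + 5·1509 + 2·446) / 27 = 21596 / 27 ≈ 799.85
y: (6·980 + 5·854 + 9·136 + 5·967 + 2·902) / 27 = 18013 / 27 ≈ 667.15
Relative to (1367, 748): Δ = (-567.15, -80.85); |Δ| = √(-567.15² + -80.85²) ≈ 572.88.

≈ 573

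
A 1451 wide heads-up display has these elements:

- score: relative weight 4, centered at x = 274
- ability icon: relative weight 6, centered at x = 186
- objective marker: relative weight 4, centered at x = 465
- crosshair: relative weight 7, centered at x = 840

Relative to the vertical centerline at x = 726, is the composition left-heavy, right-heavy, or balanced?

Σw = 4 + 6 + 4 + 7 = 21.
Σw·x = 4·274 + 6·186 + 4·465 + 7·840 = 9952, so x̄ = 9952/21 ≈ 473.90.
473.9 vs midline 726 → left-heavy.

left-heavy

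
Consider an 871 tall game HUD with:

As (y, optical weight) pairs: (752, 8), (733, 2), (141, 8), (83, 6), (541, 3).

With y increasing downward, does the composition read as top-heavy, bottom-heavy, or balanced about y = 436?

top-heavy

Total weight = 8 + 2 + 8 + 6 + 3 = 27.
Σw·y = 8·752 + 2·733 + 8·141 + 6·83 + 3·541 = 10731, so ȳ = 10731/27 ≈ 397.44.
397.4 lies above (smaller y than) the midline 436, so the layout is top-heavy.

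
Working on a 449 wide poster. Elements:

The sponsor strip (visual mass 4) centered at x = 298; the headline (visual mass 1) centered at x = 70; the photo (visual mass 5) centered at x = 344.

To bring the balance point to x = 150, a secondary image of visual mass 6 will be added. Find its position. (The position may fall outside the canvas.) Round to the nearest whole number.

x ≈ -97

With the secondary image, Σw becomes 4 + 1 + 5 + 6 = 16.
Along x: (2982 + 6·x) / 16 = 150 (existing moment 4·298 + 1·70 + 5·344 = 2982) ⇒ x = (2400 − 2982) / 6 ≈ -97.00.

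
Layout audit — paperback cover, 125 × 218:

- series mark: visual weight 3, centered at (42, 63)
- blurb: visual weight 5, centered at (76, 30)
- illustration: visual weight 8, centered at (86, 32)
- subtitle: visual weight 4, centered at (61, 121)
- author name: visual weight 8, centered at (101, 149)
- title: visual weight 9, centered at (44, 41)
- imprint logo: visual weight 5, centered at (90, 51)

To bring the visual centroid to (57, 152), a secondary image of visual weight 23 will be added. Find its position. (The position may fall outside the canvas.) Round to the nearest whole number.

After adding the secondary image, total weight = 3 + 5 + 8 + 4 + 8 + 9 + 5 + 23 = 65.
Along x: (3092 + 23·x) / 65 = 57 (existing moment 3·42 + 5·76 + 8·86 + 4·61 + 8·101 + 9·44 + 5·90 = 3092) ⇒ x = (3705 − 3092) / 23 ≈ 26.65.
Along y: (2895 + 23·y) / 65 = 152 (existing moment 3·63 + 5·30 + 8·32 + 4·121 + 8·149 + 9·41 + 5·51 = 2895) ⇒ y = (9880 − 2895) / 23 ≈ 303.70.

(27, 304)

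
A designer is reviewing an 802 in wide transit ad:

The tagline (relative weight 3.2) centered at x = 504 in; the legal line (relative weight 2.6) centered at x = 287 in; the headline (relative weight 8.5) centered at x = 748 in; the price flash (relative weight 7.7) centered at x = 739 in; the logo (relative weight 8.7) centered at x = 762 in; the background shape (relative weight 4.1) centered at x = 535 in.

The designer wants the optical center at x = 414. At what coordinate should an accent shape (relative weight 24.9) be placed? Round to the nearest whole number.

With the accent shape, Σw becomes 3.2 + 2.6 + 8.5 + 7.7 + 8.7 + 4.1 + 24.9 = 59.7.
x: target moment 59.7×414 = 24715.8; current 3.2·504 + 2.6·287 + 8.5·748 + 7.7·739 + 8.7·762 + 4.1·535 = 23230.2; the accent shape supplies 1485.6, so x = 1485.6/24.9 ≈ 59.66.

x ≈ 60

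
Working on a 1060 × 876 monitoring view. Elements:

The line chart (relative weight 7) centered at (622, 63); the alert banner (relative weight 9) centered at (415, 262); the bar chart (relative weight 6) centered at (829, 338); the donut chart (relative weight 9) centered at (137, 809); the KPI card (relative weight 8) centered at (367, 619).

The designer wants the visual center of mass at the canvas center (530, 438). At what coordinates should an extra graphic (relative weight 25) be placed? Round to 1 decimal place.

With the extra graphic, Σw becomes 7 + 9 + 6 + 9 + 8 + 25 = 64.
Along x: (17232 + 25·x) / 64 = 530 (existing moment 7·622 + 9·415 + 6·829 + 9·137 + 8·367 = 17232) ⇒ x = (33920 − 17232) / 25 ≈ 667.52.
Along y: (17060 + 25·y) / 64 = 438 (existing moment 7·63 + 9·262 + 6·338 + 9·809 + 8·619 = 17060) ⇒ y = (28032 − 17060) / 25 ≈ 438.88.

(667.5, 438.9)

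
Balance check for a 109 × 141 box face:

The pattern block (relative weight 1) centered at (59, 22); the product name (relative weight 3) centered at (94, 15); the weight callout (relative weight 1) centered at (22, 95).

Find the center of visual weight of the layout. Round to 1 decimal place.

Total weight = 1 + 3 + 1 = 5.
x: (1·59 + 3·94 + 1·22) / 5 = 363 / 5 ≈ 72.60
y: (1·22 + 3·15 + 1·95) / 5 = 162 / 5 ≈ 32.40

(72.6, 32.4)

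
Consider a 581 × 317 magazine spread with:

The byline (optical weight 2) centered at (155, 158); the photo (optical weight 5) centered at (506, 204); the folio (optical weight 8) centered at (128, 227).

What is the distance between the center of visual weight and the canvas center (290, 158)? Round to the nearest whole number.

≈ 61

Total weight = 2 + 5 + 8 = 15.
x-moment: 2·155 + 5·506 + 8·128 = 3864; centroid 3864/15 ≈ 257.60.
y-moment: 2·158 + 5·204 + 8·227 = 3152; centroid 3152/15 ≈ 210.13.
From (290, 158): dx = -32.40, dy = 52.13, so the distance is √(dx²+dy²) ≈ 61.38.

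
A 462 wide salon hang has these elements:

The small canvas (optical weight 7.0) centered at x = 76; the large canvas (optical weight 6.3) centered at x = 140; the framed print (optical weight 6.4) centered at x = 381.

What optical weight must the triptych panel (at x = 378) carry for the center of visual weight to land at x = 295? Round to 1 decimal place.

Known weights sum to 7.0 + 6.3 + 6.4 = 19.7; their moment is 7.0·76 + 6.3·140 + 6.4·381 = 3852.4.
Balance at x = 295 requires (3852.4 + w·378) / (19.7 + w) = 295.
Solving: w = (295·19.7 − 3852.4) / (378 − 295) = 1959.1 / 83 ≈ 23.60.

w ≈ 23.6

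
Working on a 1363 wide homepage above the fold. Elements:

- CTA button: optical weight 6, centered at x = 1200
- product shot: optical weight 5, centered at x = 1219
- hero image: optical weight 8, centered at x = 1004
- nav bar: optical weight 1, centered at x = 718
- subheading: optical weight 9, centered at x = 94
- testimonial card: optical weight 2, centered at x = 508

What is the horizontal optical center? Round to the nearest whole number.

x ≈ 771

Weights sum to 6 + 5 + 8 + 1 + 9 + 2 = 31.
Σw·x = 23907; x̄ = 23907/31 ≈ 771.19.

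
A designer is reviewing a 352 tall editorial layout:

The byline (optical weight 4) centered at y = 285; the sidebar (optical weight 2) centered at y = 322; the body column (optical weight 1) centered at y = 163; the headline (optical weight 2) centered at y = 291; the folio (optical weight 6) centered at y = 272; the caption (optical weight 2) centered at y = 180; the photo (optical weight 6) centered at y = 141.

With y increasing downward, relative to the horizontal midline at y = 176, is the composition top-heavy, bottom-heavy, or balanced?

bottom-heavy

Total weight = 4 + 2 + 1 + 2 + 6 + 2 + 6 = 23.
y: (4·285 + 2·322 + 1·163 + 2·291 + 6·272 + 2·180 + 6·141) / 23 = 5367 / 23 ≈ 233.35
233.3 vs midline 176 → bottom-heavy.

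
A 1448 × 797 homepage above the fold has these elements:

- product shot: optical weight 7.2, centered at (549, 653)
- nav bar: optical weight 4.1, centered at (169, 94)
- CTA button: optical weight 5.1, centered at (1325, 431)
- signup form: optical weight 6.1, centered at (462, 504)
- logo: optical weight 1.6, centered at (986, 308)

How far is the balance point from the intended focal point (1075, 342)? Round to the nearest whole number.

Weights sum to 7.2 + 4.1 + 5.1 + 6.1 + 1.6 = 24.1.
x-moment: 7.2·549 + 4.1·169 + 5.1·1325 + 6.1·462 + 1.6·986 = 15799.0; centroid 15799.0/24.1 ≈ 655.56.
y-moment: 7.2·653 + 4.1·94 + 5.1·431 + 6.1·504 + 1.6·308 = 10852.3; centroid 10852.3/24.1 ≈ 450.30.
Relative to (1075, 342): Δ = (-419.44, 108.30); |Δ| = √(-419.44² + 108.30²) ≈ 433.20.

≈ 433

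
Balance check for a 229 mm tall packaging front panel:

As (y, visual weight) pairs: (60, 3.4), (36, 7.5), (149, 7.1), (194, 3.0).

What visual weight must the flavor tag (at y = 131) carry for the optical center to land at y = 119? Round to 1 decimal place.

w ≈ 32.1

Existing Σw = 21.0 (3.4 + 7.5 + 7.1 + 3.0); existing moment 3.4·60 + 7.5·36 + 7.1·149 + 3.0·194 = 2113.9.
For the centroid to hit 119: (2113.9 + w·131) / (21.0 + w) = 119.
So w = (119·21.0 − 2113.9)/(131 − 119) = 385.1/12 ≈ 32.09.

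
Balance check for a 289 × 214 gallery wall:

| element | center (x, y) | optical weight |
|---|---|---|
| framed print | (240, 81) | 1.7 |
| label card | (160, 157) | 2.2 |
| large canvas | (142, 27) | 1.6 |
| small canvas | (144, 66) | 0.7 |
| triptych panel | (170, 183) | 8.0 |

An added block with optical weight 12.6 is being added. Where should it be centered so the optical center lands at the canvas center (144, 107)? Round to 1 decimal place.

(112.0, 66.0)

After adding the added block, total weight = 1.7 + 2.2 + 1.6 + 0.7 + 8.0 + 12.6 = 26.8.
x: target moment 26.8×144 = 3859.2; current 1.7·240 + 2.2·160 + 1.6·142 + 0.7·144 + 8.0·170 = 2448.0; the added block supplies 1411.2, so x = 1411.2/12.6 ≈ 112.00.
y: target moment 26.8×107 = 2867.6; current 1.7·81 + 2.2·157 + 1.6·27 + 0.7·66 + 8.0·183 = 2036.5; the added block supplies 831.1, so y = 831.1/12.6 ≈ 65.96.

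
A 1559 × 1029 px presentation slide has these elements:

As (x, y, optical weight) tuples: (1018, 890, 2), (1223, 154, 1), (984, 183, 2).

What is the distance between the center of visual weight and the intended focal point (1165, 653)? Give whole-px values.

Total weight = 2 + 1 + 2 = 5.
x: (2·1018 + 1·1223 + 2·984) / 5 = 5227 / 5 ≈ 1045.40
y: (2·890 + 1·154 + 2·183) / 5 = 2300 / 5 ≈ 460.00
Offset from (1165, 653): Δx ≈ -119.60, Δy ≈ -193.00; distance = √(Δx² + Δy²) ≈ 227.05.

≈ 227 px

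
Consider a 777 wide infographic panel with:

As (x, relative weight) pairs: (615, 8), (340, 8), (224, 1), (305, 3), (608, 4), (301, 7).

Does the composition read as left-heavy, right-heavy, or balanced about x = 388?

Σw = 8 + 8 + 1 + 3 + 4 + 7 = 31.
x-moment: 8·615 + 8·340 + 1·224 + 3·305 + 4·608 + 7·301 = 13318; centroid 13318/31 ≈ 429.61.
Since 429.6 is right of 388, the composition reads right-heavy.

right-heavy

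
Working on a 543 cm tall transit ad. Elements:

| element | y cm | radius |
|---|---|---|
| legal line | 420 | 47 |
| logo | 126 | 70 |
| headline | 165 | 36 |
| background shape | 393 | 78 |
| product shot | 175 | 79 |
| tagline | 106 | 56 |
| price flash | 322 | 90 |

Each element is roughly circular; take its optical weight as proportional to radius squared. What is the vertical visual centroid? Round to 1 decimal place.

y ≈ 256.0

r² weights: legal line 47² = 2209, logo 70² = 4900, headline 36² = 1296, background shape 78² = 6084, product shot 79² = 6241, tagline 56² = 3136, price flash 90² = 8100. Total = 31966.
y-moment: 2209·420 + 4900·126 + 1296·165 + 6084·393 + 6241·175 + 3136·106 + 8100·322 = 8182823; centroid 8182823/31966 ≈ 255.99.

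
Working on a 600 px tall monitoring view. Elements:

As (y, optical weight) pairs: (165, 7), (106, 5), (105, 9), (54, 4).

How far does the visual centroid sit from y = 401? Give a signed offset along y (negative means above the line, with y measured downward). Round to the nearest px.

≈ -287 px

Total weight = 7 + 5 + 9 + 4 = 25.
y: (7·165 + 5·106 + 9·105 + 4·54) / 25 = 2846 / 25 ≈ 113.84
Against y = 401, that's 113.84 − 401 = -287.16.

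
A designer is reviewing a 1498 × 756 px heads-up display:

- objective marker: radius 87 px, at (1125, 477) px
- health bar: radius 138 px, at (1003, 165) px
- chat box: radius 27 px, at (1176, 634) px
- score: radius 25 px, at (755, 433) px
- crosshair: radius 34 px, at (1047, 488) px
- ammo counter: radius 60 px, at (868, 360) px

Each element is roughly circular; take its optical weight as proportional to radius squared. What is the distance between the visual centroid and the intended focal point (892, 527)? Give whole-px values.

Weights ∝ r²: objective marker 87² = 7569, health bar 138² = 19044, chat box 27² = 729, score 25² = 625, crosshair 34² = 1156, ammo counter 60² = 3600; Σw = 32723.
Σw·x = 7569·1125 + 19044·1003 + 729·1176 + 625·755 + 1156·1047 + 3600·868 = 33280568, so x̄ = 33280568/32723 ≈ 1017.04.
Σw·y = 7569·477 + 19044·165 + 729·634 + 625·433 + 1156·488 + 3600·360 = 9345612, so ȳ = 9345612/32723 ≈ 285.60.
Relative to (892, 527): Δ = (125.04, -241.40); |Δ| = √(125.04² + -241.40²) ≈ 271.86.

≈ 272 px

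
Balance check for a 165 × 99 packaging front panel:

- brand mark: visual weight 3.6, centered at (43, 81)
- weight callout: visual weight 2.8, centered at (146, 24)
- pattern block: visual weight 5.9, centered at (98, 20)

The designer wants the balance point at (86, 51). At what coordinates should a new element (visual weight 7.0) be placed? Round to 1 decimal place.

After adding the new element, total weight = 3.6 + 2.8 + 5.9 + 7.0 = 19.3.
Along x: (1141.8 + 7.0·x) / 19.3 = 86 (existing moment 3.6·43 + 2.8·146 + 5.9·98 = 1141.8) ⇒ x = (1659.8 − 1141.8) / 7.0 ≈ 74.00.
Along y: (476.8 + 7.0·y) / 19.3 = 51 (existing moment 3.6·81 + 2.8·24 + 5.9·20 = 476.8) ⇒ y = (984.3 − 476.8) / 7.0 ≈ 72.50.

(74.0, 72.5)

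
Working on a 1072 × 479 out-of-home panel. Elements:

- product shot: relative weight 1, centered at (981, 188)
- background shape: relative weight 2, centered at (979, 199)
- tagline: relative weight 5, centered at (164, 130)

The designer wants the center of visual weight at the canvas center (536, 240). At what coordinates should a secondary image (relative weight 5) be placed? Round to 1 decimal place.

New total weight: (1 + 2 + 5) + 5 = 13.
x: target moment 13×536 = 6968; current 1·981 + 2·979 + 5·164 = 3759; the secondary image supplies 3209, so x = 3209/5 ≈ 641.80.
y: target moment 13×240 = 3120; current 1·188 + 2·199 + 5·130 = 1236; the secondary image supplies 1884, so y = 1884/5 ≈ 376.80.

(641.8, 376.8)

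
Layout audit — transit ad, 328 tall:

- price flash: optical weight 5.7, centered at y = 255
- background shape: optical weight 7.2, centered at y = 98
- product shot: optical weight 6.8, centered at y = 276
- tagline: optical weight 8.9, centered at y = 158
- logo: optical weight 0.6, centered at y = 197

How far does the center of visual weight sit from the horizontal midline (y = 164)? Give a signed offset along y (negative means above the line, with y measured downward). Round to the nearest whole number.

Total weight = 5.7 + 7.2 + 6.8 + 8.9 + 0.6 = 29.2.
y: (5.7·255 + 7.2·98 + 6.8·276 + 8.9·158 + 0.6·197) / 29.2 = 5560.3 / 29.2 ≈ 190.42
Against y = 164, that's 190.42 − 164 = 26.42.

≈ 26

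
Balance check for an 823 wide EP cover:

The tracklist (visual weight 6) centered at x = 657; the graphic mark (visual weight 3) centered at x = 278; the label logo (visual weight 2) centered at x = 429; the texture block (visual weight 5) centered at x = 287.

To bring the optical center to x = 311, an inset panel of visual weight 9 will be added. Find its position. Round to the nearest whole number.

With the inset panel, Σw becomes 6 + 3 + 2 + 5 + 9 = 25.
x: target moment 25×311 = 7775; current 6·657 + 3·278 + 2·429 + 5·287 = 7069; the inset panel supplies 706, so x = 706/9 ≈ 78.44.

x ≈ 78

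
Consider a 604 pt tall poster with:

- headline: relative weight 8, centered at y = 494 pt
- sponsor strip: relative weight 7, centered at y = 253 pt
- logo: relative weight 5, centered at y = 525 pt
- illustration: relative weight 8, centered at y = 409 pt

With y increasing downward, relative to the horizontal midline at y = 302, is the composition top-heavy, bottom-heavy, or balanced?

Weights sum to 8 + 7 + 5 + 8 = 28.
y: (8·494 + 7·253 + 5·525 + 8·409) / 28 = 11620 / 28 ≈ 415.00
415.0 vs midline 302 → bottom-heavy.

bottom-heavy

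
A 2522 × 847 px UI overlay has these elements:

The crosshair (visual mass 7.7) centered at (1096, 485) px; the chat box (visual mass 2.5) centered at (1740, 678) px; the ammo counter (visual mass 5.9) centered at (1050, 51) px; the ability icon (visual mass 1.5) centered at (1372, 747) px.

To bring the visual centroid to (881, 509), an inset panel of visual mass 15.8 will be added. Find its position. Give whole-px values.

New total weight: (7.7 + 2.5 + 5.9 + 1.5) + 15.8 = 33.4.
Along x: (21042.2 + 15.8·x) / 33.4 = 881 (existing moment 7.7·1096 + 2.5·1740 + 5.9·1050 + 1.5·1372 = 21042.2) ⇒ x = (29425.4 − 21042.2) / 15.8 ≈ 530.58.
Along y: (6850.9 + 15.8·y) / 33.4 = 509 (existing moment 7.7·485 + 2.5·678 + 5.9·51 + 1.5·747 = 6850.9) ⇒ y = (17000.6 − 6850.9) / 15.8 ≈ 642.39.

(531, 642)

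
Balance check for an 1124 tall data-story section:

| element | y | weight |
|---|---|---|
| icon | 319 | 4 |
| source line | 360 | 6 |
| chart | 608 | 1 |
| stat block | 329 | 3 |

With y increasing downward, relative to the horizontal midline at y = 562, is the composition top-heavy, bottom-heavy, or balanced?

Total weight = 4 + 6 + 1 + 3 = 14.
y-moment: 4·319 + 6·360 + 1·608 + 3·329 = 5031; centroid 5031/14 ≈ 359.36.
359.4 lies above (smaller y than) the midline 562, so the layout is top-heavy.

top-heavy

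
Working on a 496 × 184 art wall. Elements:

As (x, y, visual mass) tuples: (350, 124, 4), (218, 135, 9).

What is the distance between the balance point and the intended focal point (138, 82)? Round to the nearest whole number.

Total weight = 4 + 9 = 13.
x: (4·350 + 9·218) / 13 = 3362 / 13 ≈ 258.62
y: (4·124 + 9·135) / 13 = 1711 / 13 ≈ 131.62
From (138, 82): dx = 120.62, dy = 49.62, so the distance is √(dx²+dy²) ≈ 130.42.

≈ 130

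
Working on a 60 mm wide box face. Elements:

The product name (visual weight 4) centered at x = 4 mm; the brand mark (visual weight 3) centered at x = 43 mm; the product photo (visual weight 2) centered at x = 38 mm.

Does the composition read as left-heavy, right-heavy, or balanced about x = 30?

left-heavy

Total weight = 4 + 3 + 2 = 9.
x: (4·4 + 3·43 + 2·38) / 9 = 221 / 9 ≈ 24.56
24.6 lies left of the midline 30, so the layout is left-heavy.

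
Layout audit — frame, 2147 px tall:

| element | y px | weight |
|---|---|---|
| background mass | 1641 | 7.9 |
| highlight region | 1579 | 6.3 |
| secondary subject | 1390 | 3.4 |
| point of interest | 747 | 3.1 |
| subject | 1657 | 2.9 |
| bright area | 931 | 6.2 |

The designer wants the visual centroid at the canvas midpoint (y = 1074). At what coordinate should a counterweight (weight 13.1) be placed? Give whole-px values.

y ≈ 423

New total weight: (7.9 + 6.3 + 3.4 + 3.1 + 2.9 + 6.2) + 13.1 = 42.9.
y: target moment 42.9×1074 = 46074.6; current 7.9·1641 + 6.3·1579 + 3.4·1390 + 3.1·747 + 2.9·1657 + 6.2·931 = 40530.8; the counterweight supplies 5543.8, so y = 5543.8/13.1 ≈ 423.19.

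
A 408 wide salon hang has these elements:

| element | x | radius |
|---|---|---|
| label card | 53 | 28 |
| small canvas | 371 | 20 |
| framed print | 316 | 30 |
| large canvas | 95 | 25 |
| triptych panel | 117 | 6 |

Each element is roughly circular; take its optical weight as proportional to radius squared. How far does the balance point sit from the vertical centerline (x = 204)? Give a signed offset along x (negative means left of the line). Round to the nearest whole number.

r² weights: label card 28² = 784, small canvas 20² = 400, framed print 30² = 900, large canvas 25² = 625, triptych panel 6² = 36. Total = 2745.
x: (784·53 + 400·371 + 900·316 + 625·95 + 36·117) / 2745 = 537939 / 2745 ≈ 195.97
Offset from x = 204: 195.97 − 204 ≈ -8.03.

≈ -8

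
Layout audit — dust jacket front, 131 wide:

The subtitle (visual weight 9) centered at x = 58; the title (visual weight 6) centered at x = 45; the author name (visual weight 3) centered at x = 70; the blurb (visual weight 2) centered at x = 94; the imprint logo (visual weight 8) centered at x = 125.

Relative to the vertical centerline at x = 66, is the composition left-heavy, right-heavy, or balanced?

Weights sum to 9 + 6 + 3 + 2 + 8 = 28.
Σw·x = 9·58 + 6·45 + 3·70 + 2·94 + 8·125 = 2190, so x̄ = 2190/28 ≈ 78.21.
Since 78.2 is right of 66, the composition reads right-heavy.

right-heavy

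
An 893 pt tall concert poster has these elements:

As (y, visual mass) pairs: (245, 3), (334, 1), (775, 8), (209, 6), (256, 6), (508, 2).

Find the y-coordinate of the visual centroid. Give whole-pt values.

Total weight = 3 + 1 + 8 + 6 + 6 + 2 = 26.
Σw·y = 11075; ȳ = 11075/26 ≈ 425.96.

y ≈ 426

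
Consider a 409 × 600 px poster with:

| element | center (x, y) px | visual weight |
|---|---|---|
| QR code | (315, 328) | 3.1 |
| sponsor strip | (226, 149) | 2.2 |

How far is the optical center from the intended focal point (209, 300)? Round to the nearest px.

≈ 83 px

Total weight = 3.1 + 2.2 = 5.3.
Σw·x = 3.1·315 + 2.2·226 = 1473.7, so x̄ = 1473.7/5.3 ≈ 278.06.
Σw·y = 3.1·328 + 2.2·149 = 1344.6, so ȳ = 1344.6/5.3 ≈ 253.70.
Relative to (209, 300): Δ = (69.06, -46.30); |Δ| = √(69.06² + -46.30²) ≈ 83.14.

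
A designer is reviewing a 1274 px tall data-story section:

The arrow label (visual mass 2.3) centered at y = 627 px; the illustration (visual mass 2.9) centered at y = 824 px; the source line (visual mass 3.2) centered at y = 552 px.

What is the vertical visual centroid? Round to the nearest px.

Weights sum to 2.3 + 2.9 + 3.2 = 8.4.
Σw·y = 2.3·627 + 2.9·824 + 3.2·552 = 5598.1, so ȳ = 5598.1/8.4 ≈ 666.44.

y ≈ 666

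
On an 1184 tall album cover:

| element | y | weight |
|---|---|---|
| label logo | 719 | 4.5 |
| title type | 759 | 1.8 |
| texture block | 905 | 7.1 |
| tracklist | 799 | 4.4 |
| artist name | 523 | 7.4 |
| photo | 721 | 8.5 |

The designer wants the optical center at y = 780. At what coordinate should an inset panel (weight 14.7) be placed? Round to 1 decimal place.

With the inset panel, Σw becomes 4.5 + 1.8 + 7.1 + 4.4 + 7.4 + 8.5 + 14.7 = 48.4.
Along y: (24541.5 + 14.7·y) / 48.4 = 780 (existing moment 4.5·719 + 1.8·759 + 7.1·905 + 4.4·799 + 7.4·523 + 8.5·721 = 24541.5) ⇒ y = (37752.0 − 24541.5) / 14.7 ≈ 898.67.

y ≈ 898.7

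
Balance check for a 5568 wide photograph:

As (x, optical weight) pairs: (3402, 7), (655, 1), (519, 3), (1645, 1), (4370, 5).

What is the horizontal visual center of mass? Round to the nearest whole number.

x ≈ 2913

Σw = 7 + 1 + 3 + 1 + 5 = 17.
x: (7·3402 + 1·655 + 3·519 + 1·1645 + 5·4370) / 17 = 49521 / 17 ≈ 2913.00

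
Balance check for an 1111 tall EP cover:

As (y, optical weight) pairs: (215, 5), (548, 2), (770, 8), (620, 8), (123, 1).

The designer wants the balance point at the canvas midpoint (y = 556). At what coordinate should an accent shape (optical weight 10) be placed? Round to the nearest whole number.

New total weight: (5 + 2 + 8 + 8 + 1) + 10 = 34.
y: target moment 34×556 = 18904; current 5·215 + 2·548 + 8·770 + 8·620 + 1·123 = 13414; the accent shape supplies 5490, so y = 5490/10 ≈ 549.00.

y ≈ 549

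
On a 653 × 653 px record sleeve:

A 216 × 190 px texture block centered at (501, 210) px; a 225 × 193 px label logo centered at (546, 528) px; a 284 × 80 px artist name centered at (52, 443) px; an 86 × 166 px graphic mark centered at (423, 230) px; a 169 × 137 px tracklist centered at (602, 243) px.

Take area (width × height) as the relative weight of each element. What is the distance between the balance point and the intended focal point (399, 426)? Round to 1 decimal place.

Areas → weights: texture block 216·190 = 41040, label logo 225·193 = 43425, artist name 284·80 = 22720, graphic mark 86·166 = 14276, tracklist 169·137 = 23153; Σw = 144614.
x-moment: 41040·501 + 43425·546 + 22720·52 + 14276·423 + 23153·602 = 65429384; centroid 65429384/144614 ≈ 452.44.
y-moment: 41040·210 + 43425·528 + 22720·443 + 14276·230 + 23153·243 = 50521419; centroid 50521419/144614 ≈ 349.35.
Offset from (399, 426): Δx ≈ 53.44, Δy ≈ -76.65; distance = √(Δx² + Δy²) ≈ 93.44.

≈ 93.4 px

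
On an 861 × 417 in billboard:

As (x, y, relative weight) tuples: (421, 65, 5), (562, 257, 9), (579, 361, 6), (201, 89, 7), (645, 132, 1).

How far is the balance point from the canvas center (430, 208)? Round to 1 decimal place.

Σw = 5 + 9 + 6 + 7 + 1 = 28.
Σw·x = 5·421 + 9·562 + 6·579 + 7·201 + 1·645 = 12689, so x̄ = 12689/28 ≈ 453.18.
Σw·y = 5·65 + 9·257 + 6·361 + 7·89 + 1·132 = 5559, so ȳ = 5559/28 ≈ 198.54.
Relative to (430, 208): Δ = (23.18, -9.46); |Δ| = √(23.18² + -9.46²) ≈ 25.04.

≈ 25.0 in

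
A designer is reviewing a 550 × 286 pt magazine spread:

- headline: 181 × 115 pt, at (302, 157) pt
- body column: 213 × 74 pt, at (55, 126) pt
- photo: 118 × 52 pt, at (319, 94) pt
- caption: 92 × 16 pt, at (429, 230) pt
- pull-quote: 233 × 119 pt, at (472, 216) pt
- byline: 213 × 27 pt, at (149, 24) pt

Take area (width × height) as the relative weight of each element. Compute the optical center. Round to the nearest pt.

(305, 158)

Taking area as weight: headline 181·115 = 20815, body column 213·74 = 15762, photo 118·52 = 6136, caption 92·16 = 1472, pull-quote 233·119 = 27727, byline 213·27 = 5751. Sum 77663.
x-moment: 20815·302 + 15762·55 + 6136·319 + 1472·429 + 27727·472 + 5751·149 = 23685955; centroid 23685955/77663 ≈ 304.98.
y-moment: 20815·157 + 15762·126 + 6136·94 + 1472·230 + 27727·216 + 5751·24 = 12296367; centroid 12296367/77663 ≈ 158.33.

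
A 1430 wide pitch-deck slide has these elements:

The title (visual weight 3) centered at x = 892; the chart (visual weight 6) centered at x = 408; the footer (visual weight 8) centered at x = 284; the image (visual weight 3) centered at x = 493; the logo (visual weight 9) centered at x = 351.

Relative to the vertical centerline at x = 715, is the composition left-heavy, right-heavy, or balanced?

Σw = 3 + 6 + 8 + 3 + 9 = 29.
Σw·x = 3·892 + 6·408 + 8·284 + 3·493 + 9·351 = 12034, so x̄ = 12034/29 ≈ 414.97.
415.0 lies left of the midline 715, so the layout is left-heavy.

left-heavy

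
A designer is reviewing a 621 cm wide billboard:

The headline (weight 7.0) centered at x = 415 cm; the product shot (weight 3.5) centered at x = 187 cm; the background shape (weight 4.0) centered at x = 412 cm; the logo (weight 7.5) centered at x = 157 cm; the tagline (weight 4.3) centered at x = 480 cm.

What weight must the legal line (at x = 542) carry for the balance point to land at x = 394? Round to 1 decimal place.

w ≈ 12.9

Known weights sum to 7.0 + 3.5 + 4.0 + 7.5 + 4.3 = 26.3; their moment is 7.0·415 + 3.5·187 + 4.0·412 + 7.5·157 + 4.3·480 = 8449.0.
For the centroid to hit 394: (8449.0 + w·542) / (26.3 + w) = 394.
Rearranging, w·(542 − 394) = 394·26.3 − 8449.0 = 1913.2, so w ≈ 1913.2/148 = 12.93.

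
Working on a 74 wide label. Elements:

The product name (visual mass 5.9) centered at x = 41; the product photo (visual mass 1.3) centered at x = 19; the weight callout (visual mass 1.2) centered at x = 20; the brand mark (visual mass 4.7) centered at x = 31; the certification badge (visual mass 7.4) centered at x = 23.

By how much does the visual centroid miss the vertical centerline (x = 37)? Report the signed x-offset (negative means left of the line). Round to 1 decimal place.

≈ -7.4

Σw = 5.9 + 1.3 + 1.2 + 4.7 + 7.4 = 20.5.
x-moment: 5.9·41 + 1.3·19 + 1.2·20 + 4.7·31 + 7.4·23 = 606.5; centroid 606.5/20.5 ≈ 29.59.
Offset from x = 37: 29.59 − 37 ≈ -7.41.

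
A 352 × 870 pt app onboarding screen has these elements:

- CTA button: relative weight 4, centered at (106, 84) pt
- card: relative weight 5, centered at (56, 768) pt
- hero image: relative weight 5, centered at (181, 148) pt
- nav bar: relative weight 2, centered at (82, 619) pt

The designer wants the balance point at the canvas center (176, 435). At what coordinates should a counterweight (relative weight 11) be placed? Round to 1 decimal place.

New total weight: (4 + 5 + 5 + 2) + 11 = 27.
x: target moment 27×176 = 4752; current 4·106 + 5·56 + 5·181 + 2·82 = 1773; the counterweight supplies 2979, so x = 2979/11 ≈ 270.82.
y: target moment 27×435 = 11745; current 4·84 + 5·768 + 5·148 + 2·619 = 6154; the counterweight supplies 5591, so y = 5591/11 ≈ 508.27.

(270.8, 508.3)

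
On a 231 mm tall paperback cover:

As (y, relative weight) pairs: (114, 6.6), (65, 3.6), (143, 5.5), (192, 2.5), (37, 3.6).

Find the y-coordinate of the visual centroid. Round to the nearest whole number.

y ≈ 109

Total weight = 6.6 + 3.6 + 5.5 + 2.5 + 3.6 = 21.8.
y: (6.6·114 + 3.6·65 + 5.5·143 + 2.5·192 + 3.6·37) / 21.8 = 2386.1 / 21.8 ≈ 109.45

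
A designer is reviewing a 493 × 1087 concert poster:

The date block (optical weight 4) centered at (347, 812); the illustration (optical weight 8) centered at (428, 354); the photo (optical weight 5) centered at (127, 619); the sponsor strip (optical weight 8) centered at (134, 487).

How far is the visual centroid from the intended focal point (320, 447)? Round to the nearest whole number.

Σw = 4 + 8 + 5 + 8 = 25.
Σw·x = 4·347 + 8·428 + 5·127 + 8·134 = 6519, so x̄ = 6519/25 ≈ 260.76.
Σw·y = 4·812 + 8·354 + 5·619 + 8·487 = 13071, so ȳ = 13071/25 ≈ 522.84.
Relative to (320, 447): Δ = (-59.24, 75.84); |Δ| = √(-59.24² + 75.84²) ≈ 96.23.

≈ 96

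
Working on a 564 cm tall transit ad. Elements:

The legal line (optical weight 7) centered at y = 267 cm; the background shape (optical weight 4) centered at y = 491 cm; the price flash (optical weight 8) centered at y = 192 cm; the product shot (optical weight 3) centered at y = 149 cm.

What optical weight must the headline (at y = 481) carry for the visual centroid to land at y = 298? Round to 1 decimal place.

w ≈ 4.0

Known weights sum to 7 + 4 + 8 + 3 = 22; their moment is 7·267 + 4·491 + 8·192 + 3·149 = 5816.
Balance at y = 298 requires (5816 + w·481) / (22 + w) = 298.
So w = (298·22 − 5816)/(481 − 298) = 740/183 ≈ 4.04.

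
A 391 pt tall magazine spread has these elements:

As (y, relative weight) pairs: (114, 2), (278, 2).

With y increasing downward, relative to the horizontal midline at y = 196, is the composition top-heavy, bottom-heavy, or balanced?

Total weight = 2 + 2 = 4.
y-moment: 2·114 + 2·278 = 784; centroid 784/4 ≈ 196.00.
That equals the midline 196 — balanced.

balanced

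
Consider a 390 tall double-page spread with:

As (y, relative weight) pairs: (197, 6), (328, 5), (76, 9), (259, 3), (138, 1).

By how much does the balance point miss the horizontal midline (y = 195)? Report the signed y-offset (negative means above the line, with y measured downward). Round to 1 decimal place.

≈ -10.8

Weights sum to 6 + 5 + 9 + 3 + 1 = 24.
y-moment: 6·197 + 5·328 + 9·76 + 3·259 + 1·138 = 4421; centroid 4421/24 ≈ 184.21.
Difference: 184.21 − 195 ≈ -10.79.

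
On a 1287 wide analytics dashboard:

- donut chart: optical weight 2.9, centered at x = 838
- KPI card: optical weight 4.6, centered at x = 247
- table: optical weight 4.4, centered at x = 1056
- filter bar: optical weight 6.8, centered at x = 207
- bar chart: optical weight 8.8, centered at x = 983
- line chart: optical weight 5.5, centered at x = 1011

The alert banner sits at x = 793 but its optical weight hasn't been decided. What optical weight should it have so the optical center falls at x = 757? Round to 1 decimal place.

Known weights sum to 2.9 + 4.6 + 4.4 + 6.8 + 8.8 + 5.5 = 33.0; their moment is 2.9·838 + 4.6·247 + 4.4·1056 + 6.8·207 + 8.8·983 + 5.5·1011 = 23831.3.
For the centroid to hit 757: (23831.3 + w·793) / (33.0 + w) = 757.
Rearranging, w·(793 − 757) = 757·33.0 − 23831.3 = 1149.7, so w ≈ 1149.7/36 = 31.94.

w ≈ 31.9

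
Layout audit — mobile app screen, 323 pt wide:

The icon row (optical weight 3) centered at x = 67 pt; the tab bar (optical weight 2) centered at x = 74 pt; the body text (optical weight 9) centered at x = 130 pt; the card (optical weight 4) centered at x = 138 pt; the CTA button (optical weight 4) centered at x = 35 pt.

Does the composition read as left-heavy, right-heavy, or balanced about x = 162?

left-heavy

Weights sum to 3 + 2 + 9 + 4 + 4 = 22.
x: (3·67 + 2·74 + 9·130 + 4·138 + 4·35) / 22 = 2211 / 22 ≈ 100.50
100.5 lies left of the midline 162, so the layout is left-heavy.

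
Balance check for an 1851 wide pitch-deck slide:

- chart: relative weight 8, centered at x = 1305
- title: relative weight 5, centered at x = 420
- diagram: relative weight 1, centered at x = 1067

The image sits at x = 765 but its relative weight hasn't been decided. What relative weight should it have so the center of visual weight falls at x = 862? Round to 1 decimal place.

w ≈ 15.9

Fixed elements: Σw = 8 + 5 + 1 = 14, Σw·x = 8·1305 + 5·420 + 1·1067 = 13607.
Balance at x = 862 requires (13607 + w·765) / (14 + w) = 862.
Solving: w = (862·14 − 13607) / (765 − 862) = -1539 / -97 ≈ 15.87.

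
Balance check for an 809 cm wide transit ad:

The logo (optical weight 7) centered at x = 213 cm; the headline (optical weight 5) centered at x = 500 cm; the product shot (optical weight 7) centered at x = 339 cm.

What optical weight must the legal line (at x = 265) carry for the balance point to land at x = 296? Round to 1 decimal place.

Known weights sum to 7 + 5 + 7 = 19; their moment is 7·213 + 5·500 + 7·339 = 6364.
Set Σw·x/Σw = 296: (6364 + 265w) = 296·(19 + w).
Rearranging, w·(265 − 296) = 296·19 − 6364 = -740, so w ≈ -740/-31 = 23.87.

w ≈ 23.9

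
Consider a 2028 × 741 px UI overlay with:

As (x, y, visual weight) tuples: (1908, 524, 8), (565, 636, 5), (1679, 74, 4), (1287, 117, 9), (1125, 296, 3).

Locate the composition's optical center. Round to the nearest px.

Weights sum to 8 + 5 + 4 + 9 + 3 = 29.
Σw·x = 8·1908 + 5·565 + 4·1679 + 9·1287 + 3·1125 = 39763, so x̄ = 39763/29 ≈ 1371.14.
Σw·y = 8·524 + 5·636 + 4·74 + 9·117 + 3·296 = 9609, so ȳ = 9609/29 ≈ 331.34.

(1371, 331)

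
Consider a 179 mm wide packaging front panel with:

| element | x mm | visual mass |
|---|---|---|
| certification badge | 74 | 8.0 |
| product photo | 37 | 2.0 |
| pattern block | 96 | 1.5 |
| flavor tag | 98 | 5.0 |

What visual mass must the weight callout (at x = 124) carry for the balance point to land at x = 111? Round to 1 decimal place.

w ≈ 40.9

Existing Σw = 16.5 (8.0 + 2.0 + 1.5 + 5.0); existing moment 8.0·74 + 2.0·37 + 1.5·96 + 5.0·98 = 1300.0.
Set Σw·x/Σw = 111: (1300.0 + 124w) = 111·(16.5 + w).
Rearranging, w·(124 − 111) = 111·16.5 − 1300.0 = 531.5, so w ≈ 531.5/13 = 40.88.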